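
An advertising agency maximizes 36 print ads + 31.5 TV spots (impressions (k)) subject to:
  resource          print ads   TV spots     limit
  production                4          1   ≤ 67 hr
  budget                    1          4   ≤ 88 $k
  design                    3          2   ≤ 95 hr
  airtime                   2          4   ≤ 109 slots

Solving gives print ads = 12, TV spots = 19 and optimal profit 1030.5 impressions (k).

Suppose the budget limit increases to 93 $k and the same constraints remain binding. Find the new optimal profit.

At the optimum: production uses 67 of 67 (binding); budget uses 88 of 88 (binding); design uses 74 of 95 (slack = 21); airtime uses 100 of 109 (slack = 9).
Slack constraints have shadow price 0 (complementary slackness).
From A_Bᵀ y = c: 4·y_production + 1·y_budget = 36; 1·y_production + 4·y_budget = 31.5.
→ y_production = 7.5 and y_budget = 6.
Δz = y_budget·Δb = 6 × (5) = 30, so new z* = 1030.5 + 30 = 1060.5.

1060.5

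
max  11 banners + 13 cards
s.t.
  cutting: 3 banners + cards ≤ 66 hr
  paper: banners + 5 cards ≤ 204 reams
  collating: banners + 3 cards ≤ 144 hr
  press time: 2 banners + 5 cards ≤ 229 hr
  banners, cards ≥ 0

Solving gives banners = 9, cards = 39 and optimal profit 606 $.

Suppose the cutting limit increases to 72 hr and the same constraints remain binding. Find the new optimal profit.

Check each constraint at x*: cutting 66/66 (tight); paper 204/204 (tight); collating 126/144 (slack 18); press time 213/229 (slack 16).
By complementary slackness, y = 0 for the non-binding constraints.
Dual feasibility on the basic columns requires 3·y_cutting + 1·y_paper = 11, 1·y_cutting + 5·y_paper = 13.
Solving: y_cutting = 3, y_paper = 2.
Δz = y_cutting·Δb = 3 × (6) = 18, so new z* = 606 + 18 = 624.

624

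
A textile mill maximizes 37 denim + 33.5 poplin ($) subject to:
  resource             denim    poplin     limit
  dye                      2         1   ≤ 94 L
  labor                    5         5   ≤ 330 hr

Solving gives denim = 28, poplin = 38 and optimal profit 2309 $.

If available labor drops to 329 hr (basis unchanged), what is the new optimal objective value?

2303

At the optimum: dye uses 94 of 94 (binding); labor uses 330 of 330 (binding).
Dual feasibility on the basic columns requires 2·y_dye + 5·y_labor = 37, 1·y_dye + 5·y_labor = 33.5.
Solving: y_dye = 3.5, y_labor = 6.
Δz = y_labor·Δb = 6 × (-1) = -6, so new z* = 2309 − 6 = 2303.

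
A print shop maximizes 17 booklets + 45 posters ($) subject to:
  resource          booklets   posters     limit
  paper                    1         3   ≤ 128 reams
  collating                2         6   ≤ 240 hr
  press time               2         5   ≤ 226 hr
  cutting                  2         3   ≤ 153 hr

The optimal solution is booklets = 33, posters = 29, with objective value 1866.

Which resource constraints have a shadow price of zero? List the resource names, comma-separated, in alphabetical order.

paper, press time

paper: 120/128 (slack 8)
collating: 240/240 (binding)
press time: 211/226 (slack 15)
cutting: 153/153 (binding)
By complementary slackness, a constraint with positive slack has shadow price 0 → paper, press time.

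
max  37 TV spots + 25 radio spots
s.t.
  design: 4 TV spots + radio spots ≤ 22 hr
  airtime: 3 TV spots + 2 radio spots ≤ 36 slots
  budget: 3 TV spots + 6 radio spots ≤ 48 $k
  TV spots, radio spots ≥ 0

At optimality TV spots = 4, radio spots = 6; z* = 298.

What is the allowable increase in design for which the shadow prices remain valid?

Binding constraints: design, budget. The basis is B = [[4,1],[3,6]] with det 21.
Per unit increase in design, x* moves by d = (0.2857, -0.1429).
The basis stays optimal until airtime becomes binding; allowable increase = 21 hr.

21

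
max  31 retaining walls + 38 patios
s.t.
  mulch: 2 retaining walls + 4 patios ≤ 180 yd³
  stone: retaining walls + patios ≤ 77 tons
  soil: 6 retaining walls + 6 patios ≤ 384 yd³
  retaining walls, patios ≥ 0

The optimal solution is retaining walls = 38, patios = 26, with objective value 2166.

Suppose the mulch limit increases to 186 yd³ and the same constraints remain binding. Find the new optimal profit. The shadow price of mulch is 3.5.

2187

Δb = 6, so new z* = 2166 + (3.5)·(6) = 2166 + 21 = 2187.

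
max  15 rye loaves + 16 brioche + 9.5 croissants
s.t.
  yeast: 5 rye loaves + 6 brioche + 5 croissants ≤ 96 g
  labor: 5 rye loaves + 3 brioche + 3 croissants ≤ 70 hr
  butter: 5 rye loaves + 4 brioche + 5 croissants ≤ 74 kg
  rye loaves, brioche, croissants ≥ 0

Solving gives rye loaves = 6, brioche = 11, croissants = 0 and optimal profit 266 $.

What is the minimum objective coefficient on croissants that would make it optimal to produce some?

15

At the optimum: yeast uses 96 of 96 (binding); labor uses 63 of 70 (slack = 7); butter uses 74 of 74 (binding).
Since labor is not tight, its dual is 0.
From A_Bᵀ y = c: 5·y_yeast + 5·y_butter = 15; 6·y_yeast + 4·y_butter = 16.
Solving: y_yeast = 2, y_butter = 1.
croissants enters the basis when its profit ≥ yᵀa₃ = 2·5 + 1·5 = 15.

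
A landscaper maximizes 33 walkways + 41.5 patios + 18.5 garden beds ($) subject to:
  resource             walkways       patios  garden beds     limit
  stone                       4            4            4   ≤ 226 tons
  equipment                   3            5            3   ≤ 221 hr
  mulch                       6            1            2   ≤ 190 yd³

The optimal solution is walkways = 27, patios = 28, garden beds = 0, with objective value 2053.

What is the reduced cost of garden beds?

At the optimum: stone uses 220 of 226 (slack = 6); equipment uses 221 of 221 (binding); mulch uses 190 of 190 (binding).
Slack constraints have shadow price 0 (complementary slackness).
The binding rows give the dual system: 3·y_equipment + 6·y_mulch = 33 and 5·y_equipment + 1·y_mulch = 41.5.
This yields shadow prices y_equipment = 8, y_mulch = 1.5.
Reduced cost of garden beds: c₃ − yᵀa₃ = 18.5 − (8·3 + 1.5·2) = 18.5 − 27 = -8.5.

-8.5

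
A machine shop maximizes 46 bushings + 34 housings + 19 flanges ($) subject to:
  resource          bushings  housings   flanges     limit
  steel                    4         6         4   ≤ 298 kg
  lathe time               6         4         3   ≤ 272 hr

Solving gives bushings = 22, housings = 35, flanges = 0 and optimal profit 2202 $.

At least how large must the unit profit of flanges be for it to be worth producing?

Check each constraint at x*: steel 298/298 (tight); lathe time 272/272 (tight).
From A_Bᵀ y = c: 4·y_steel + 6·y_lathe time = 46; 6·y_steel + 4·y_lathe time = 34.
Solving: y_steel = 1, y_lathe time = 7.
flanges enters the basis when its profit ≥ yᵀa₃ = 1·4 + 7·3 = 25.

25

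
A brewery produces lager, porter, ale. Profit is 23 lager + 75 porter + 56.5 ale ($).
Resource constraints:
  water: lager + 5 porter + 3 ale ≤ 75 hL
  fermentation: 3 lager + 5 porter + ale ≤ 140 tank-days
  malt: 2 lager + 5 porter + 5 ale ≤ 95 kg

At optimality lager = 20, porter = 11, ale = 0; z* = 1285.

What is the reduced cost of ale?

-4.5

At the optimum: water uses 75 of 75 (binding); fermentation uses 115 of 140 (slack = 25); malt uses 95 of 95 (binding).
Slack constraints have shadow price 0 (complementary slackness).
From A_Bᵀ y = c: 1·y_water + 2·y_malt = 23; 5·y_water + 5·y_malt = 75.
→ y_water = 7 and y_malt = 8.
Reduced cost of ale: c₃ − yᵀa₃ = 56.5 − (7·3 + 8·5) = 56.5 − 61 = -4.5.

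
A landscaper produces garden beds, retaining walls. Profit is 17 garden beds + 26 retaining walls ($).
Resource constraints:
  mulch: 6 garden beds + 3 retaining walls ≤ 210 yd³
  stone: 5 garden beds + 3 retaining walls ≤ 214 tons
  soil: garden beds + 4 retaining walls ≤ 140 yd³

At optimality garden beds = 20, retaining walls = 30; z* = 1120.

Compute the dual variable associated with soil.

Binding: mulch and soil. Non-binding: stone (24 unused).
By complementary slackness, y = 0 for the non-binding constraint.
The binding rows give the dual system: 6·y_mulch + 1·y_soil = 17 and 3·y_mulch + 4·y_soil = 26.
This yields shadow prices y_mulch = 2, y_soil = 5.
Shadow price of soil = 5.

5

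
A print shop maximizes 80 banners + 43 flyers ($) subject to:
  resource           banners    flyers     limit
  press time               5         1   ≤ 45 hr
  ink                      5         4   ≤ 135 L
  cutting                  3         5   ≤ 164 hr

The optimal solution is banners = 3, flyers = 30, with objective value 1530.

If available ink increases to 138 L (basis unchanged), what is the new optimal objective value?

Binding: press time and ink. Non-binding: cutting (5 unused).
Slack constraints have shadow price 0 (complementary slackness).
Dual feasibility on the basic columns requires 5·y_press time + 5·y_ink = 80, 1·y_press time + 4·y_ink = 43.
→ y_press time = 7 and y_ink = 9.
Δz = y_ink·Δb = 9 × (3) = 27, so new z* = 1530 + 27 = 1557.

1557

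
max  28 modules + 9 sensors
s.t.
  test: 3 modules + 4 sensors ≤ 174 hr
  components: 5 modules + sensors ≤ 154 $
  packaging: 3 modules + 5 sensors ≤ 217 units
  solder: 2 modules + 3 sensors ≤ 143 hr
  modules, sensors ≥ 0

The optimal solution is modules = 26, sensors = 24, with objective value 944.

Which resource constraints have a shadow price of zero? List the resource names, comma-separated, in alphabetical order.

packaging, solder

test: 174/174 (binding)
components: 154/154 (binding)
packaging: 198/217 (slack 19)
solder: 124/143 (slack 19)
By complementary slackness, a constraint with positive slack has shadow price 0 → packaging, solder.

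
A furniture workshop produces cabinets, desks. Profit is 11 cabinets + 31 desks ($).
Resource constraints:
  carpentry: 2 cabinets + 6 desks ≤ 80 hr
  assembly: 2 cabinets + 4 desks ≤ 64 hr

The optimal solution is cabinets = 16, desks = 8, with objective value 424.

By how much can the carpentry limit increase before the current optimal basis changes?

16

Binding constraints: carpentry, assembly. The basis is B = [[2,6],[2,4]] with det -4.
Per unit increase in carpentry, x* moves by d = (-1, 0.5).
The basis stays optimal until cabinets reaches 0; allowable increase = 16 hr.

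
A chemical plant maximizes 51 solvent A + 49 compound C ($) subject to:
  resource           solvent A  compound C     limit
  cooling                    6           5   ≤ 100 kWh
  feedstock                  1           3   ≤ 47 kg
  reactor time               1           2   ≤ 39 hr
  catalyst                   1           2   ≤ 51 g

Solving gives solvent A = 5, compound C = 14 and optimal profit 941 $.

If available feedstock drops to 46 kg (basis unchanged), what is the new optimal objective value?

938

Check each constraint at x*: cooling 100/100 (tight); feedstock 47/47 (tight); reactor time 33/39 (slack 6); catalyst 33/51 (slack 18).
Since reactor time, catalyst are not tight, their duals are 0.
The binding rows give the dual system: 6·y_cooling + 1·y_feedstock = 51 and 5·y_cooling + 3·y_feedstock = 49.
This yields shadow prices y_cooling = 8, y_feedstock = 3.
Δz = y_feedstock·Δb = 3 × (-1) = -3, so new z* = 941 − 3 = 938.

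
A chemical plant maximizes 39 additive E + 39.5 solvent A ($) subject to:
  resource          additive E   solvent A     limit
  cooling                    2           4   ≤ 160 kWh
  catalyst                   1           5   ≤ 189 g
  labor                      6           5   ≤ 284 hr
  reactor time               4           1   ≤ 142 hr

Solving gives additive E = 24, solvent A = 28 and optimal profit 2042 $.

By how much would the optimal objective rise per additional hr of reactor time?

Check each constraint at x*: cooling 160/160 (tight); catalyst 164/189 (slack 25); labor 284/284 (tight); reactor time 124/142 (slack 18).
Since catalyst, reactor time are not tight, their duals are 0.
Dual feasibility on the basic columns requires 2·y_cooling + 6·y_labor = 39, 4·y_cooling + 5·y_labor = 39.5.
→ y_cooling = 3 and y_labor = 5.5.
Shadow price of reactor time = 0.

0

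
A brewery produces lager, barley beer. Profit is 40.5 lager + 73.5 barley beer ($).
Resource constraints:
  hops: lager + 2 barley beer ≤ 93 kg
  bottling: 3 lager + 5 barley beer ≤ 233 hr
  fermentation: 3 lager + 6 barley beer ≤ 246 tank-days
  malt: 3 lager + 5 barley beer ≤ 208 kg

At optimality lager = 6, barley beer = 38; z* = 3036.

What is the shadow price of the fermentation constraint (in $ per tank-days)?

6

Check each constraint at x*: hops 82/93 (slack 11); bottling 208/233 (slack 25); fermentation 246/246 (tight); malt 208/208 (tight).
By complementary slackness, y = 0 for the non-binding constraints.
The binding rows give the dual system: 3·y_fermentation + 3·y_malt = 40.5 and 6·y_fermentation + 5·y_malt = 73.5.
Solving: y_fermentation = 6, y_malt = 7.5.
Shadow price of fermentation = 6.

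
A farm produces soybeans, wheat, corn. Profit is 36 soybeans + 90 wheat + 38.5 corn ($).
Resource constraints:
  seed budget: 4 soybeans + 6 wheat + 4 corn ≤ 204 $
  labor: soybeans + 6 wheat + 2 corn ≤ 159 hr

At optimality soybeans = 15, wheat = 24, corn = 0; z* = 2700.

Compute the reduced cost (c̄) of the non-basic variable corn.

-5.5

Both seed budget and labor are binding at x*.
The binding rows give the dual system: 4·y_seed budget + 1·y_labor = 36 and 6·y_seed budget + 6·y_labor = 90.
Solving: y_seed budget = 7, y_labor = 8.
Reduced cost of corn: c₃ − yᵀa₃ = 38.5 − (7·4 + 8·2) = 38.5 − 44 = -5.5.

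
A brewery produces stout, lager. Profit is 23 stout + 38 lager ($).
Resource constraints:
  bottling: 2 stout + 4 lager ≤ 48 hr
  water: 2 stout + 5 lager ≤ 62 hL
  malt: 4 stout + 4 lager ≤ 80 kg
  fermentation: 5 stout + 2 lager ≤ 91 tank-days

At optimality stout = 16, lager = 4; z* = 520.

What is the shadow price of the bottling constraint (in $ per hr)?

Binding: bottling and malt. Non-binding: water (10 unused), fermentation (3 unused).
Since water, fermentation are not tight, their duals are 0.
Dual feasibility on the basic columns requires 2·y_bottling + 4·y_malt = 23, 4·y_bottling + 4·y_malt = 38.
This yields shadow prices y_bottling = 7.5, y_malt = 2.
Shadow price of bottling = 7.5.

7.5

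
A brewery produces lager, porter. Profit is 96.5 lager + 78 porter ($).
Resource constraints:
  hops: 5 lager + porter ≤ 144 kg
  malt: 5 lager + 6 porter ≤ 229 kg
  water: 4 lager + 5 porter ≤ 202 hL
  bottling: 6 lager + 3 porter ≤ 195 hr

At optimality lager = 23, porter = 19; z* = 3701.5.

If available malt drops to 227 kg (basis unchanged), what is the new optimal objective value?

3684.5

Check each constraint at x*: hops 134/144 (slack 10); malt 229/229 (tight); water 187/202 (slack 15); bottling 195/195 (tight).
Slack constraints have shadow price 0 (complementary slackness).
The binding rows give the dual system: 5·y_malt + 6·y_bottling = 96.5 and 6·y_malt + 3·y_bottling = 78.
Solving: y_malt = 8.5, y_bottling = 9.
Δz = y_malt·Δb = 8.5 × (-2) = -17, so new z* = 3701.5 − 17 = 3684.5.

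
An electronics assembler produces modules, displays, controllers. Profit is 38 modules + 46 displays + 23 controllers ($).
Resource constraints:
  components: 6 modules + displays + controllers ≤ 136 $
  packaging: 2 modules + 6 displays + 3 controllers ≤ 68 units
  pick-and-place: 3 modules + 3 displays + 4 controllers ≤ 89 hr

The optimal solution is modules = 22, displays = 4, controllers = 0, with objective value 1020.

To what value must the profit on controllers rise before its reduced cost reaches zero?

Check each constraint at x*: components 136/136 (tight); packaging 68/68 (tight); pick-and-place 78/89 (slack 11).
Slack constraints have shadow price 0 (complementary slackness).
The binding rows give the dual system: 6·y_components + 2·y_packaging = 38 and 1·y_components + 6·y_packaging = 46.
→ y_components = 4 and y_packaging = 7.
controllers enters the basis when its profit ≥ yᵀa₃ = 4·1 + 7·3 = 25.

25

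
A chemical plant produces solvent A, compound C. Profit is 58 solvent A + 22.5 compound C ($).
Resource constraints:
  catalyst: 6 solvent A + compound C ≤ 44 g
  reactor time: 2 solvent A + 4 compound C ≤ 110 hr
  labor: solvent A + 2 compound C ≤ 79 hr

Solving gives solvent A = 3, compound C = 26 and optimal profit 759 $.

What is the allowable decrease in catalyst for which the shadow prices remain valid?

Binding constraints: catalyst, reactor time. The basis is B = [[6,1],[2,4]] with det 22.
Per unit decrease in catalyst, x* moves by d = (-0.1818, 0.0909).
The basis stays optimal until solvent A reaches 0; allowable decrease = 16.5 g.

16.5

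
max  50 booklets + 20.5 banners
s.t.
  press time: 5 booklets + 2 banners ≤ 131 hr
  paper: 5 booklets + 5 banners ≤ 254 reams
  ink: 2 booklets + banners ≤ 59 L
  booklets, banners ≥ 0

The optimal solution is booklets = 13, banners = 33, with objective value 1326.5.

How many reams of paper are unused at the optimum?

24

paper used = 5·13 + 5·33 = 230; slack = 254 − 230 = 24.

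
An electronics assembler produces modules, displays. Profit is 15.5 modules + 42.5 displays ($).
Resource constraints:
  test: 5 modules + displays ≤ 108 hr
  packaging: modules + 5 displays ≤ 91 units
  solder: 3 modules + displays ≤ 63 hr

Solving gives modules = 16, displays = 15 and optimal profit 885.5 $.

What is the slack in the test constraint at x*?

13

test used = 5·16 + 1·15 = 95; slack = 108 − 95 = 13.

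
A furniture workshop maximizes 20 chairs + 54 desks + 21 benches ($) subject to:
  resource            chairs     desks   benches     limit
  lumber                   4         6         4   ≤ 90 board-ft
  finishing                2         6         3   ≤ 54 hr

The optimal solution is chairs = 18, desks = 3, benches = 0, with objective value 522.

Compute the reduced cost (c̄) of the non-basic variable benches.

Both lumber and finishing are binding at x*.
Dual feasibility on the basic columns requires 4·y_lumber + 2·y_finishing = 20, 6·y_lumber + 6·y_finishing = 54.
This yields shadow prices y_lumber = 1, y_finishing = 8.
Reduced cost of benches: c₃ − yᵀa₃ = 21 − (1·4 + 8·3) = 21 − 28 = -7.

-7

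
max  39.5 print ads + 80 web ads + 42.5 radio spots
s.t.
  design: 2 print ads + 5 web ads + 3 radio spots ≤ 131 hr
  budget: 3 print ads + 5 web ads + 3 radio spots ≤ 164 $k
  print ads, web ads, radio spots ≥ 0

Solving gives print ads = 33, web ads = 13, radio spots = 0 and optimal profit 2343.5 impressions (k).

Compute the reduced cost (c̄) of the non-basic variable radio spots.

-5.5

Check each constraint at x*: design 131/131 (tight); budget 164/164 (tight).
Dual feasibility on the basic columns requires 2·y_design + 3·y_budget = 39.5, 5·y_design + 5·y_budget = 80.
This yields shadow prices y_design = 8.5, y_budget = 7.5.
Reduced cost of radio spots: c₃ − yᵀa₃ = 42.5 − (8.5·3 + 7.5·3) = 42.5 − 48 = -5.5.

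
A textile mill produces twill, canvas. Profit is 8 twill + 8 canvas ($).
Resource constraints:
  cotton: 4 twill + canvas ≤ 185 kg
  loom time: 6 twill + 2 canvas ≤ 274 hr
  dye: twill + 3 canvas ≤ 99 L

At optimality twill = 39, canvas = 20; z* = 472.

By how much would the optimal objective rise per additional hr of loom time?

Check each constraint at x*: cotton 176/185 (slack 9); loom time 274/274 (tight); dye 99/99 (tight).
Since cotton is not tight, its dual is 0.
From A_Bᵀ y = c: 6·y_loom time + 1·y_dye = 8; 2·y_loom time + 3·y_dye = 8.
→ y_loom time = 1 and y_dye = 2.
Shadow price of loom time = 1.

1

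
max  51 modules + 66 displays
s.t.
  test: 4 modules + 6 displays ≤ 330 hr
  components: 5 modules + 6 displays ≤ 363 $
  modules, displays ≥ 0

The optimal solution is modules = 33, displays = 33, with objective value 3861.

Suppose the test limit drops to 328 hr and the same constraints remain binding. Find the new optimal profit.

Check each constraint at x*: test 330/330 (tight); components 363/363 (tight).
From A_Bᵀ y = c: 4·y_test + 5·y_components = 51; 6·y_test + 6·y_components = 66.
Solving: y_test = 4, y_components = 7.
Δz = y_test·Δb = 4 × (-2) = -8, so new z* = 3861 − 8 = 3853.

3853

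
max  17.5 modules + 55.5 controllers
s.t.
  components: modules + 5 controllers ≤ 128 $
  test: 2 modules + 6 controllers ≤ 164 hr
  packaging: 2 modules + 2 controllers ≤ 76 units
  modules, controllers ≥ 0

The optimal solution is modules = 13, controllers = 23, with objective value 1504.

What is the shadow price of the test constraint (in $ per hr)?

Binding: components and test. Non-binding: packaging (4 unused).
By complementary slackness, y = 0 for the non-binding constraint.
From A_Bᵀ y = c: 1·y_components + 2·y_test = 17.5; 5·y_components + 6·y_test = 55.5.
Solving: y_components = 1.5, y_test = 8.
Shadow price of test = 8.

8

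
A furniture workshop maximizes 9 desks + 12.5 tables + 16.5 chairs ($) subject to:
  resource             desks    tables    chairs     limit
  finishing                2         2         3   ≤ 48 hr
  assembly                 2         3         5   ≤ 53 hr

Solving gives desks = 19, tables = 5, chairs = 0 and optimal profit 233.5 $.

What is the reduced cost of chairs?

Both finishing and assembly are binding at x*.
Dual feasibility on the basic columns requires 2·y_finishing + 2·y_assembly = 9, 2·y_finishing + 3·y_assembly = 12.5.
This yields shadow prices y_finishing = 1, y_assembly = 3.5.
Reduced cost of chairs: c₃ − yᵀa₃ = 16.5 − (1·3 + 3.5·5) = 16.5 − 20.5 = -4.

-4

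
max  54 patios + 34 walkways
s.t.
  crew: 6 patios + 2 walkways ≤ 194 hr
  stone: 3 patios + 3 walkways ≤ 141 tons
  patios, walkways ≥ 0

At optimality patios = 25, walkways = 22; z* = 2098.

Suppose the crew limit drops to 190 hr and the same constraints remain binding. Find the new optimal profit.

At the optimum: crew uses 194 of 194 (binding); stone uses 141 of 141 (binding).
Dual feasibility on the basic columns requires 6·y_crew + 3·y_stone = 54, 2·y_crew + 3·y_stone = 34.
This yields shadow prices y_crew = 5, y_stone = 8.
Δz = y_crew·Δb = 5 × (-4) = -20, so new z* = 2098 − 20 = 2078.

2078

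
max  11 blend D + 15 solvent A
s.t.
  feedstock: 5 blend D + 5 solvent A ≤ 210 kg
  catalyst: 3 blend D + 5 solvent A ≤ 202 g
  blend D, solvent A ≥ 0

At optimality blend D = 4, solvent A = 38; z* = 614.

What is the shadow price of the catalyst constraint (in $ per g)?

At the optimum: feedstock uses 210 of 210 (binding); catalyst uses 202 of 202 (binding).
Dual feasibility on the basic columns requires 5·y_feedstock + 3·y_catalyst = 11, 5·y_feedstock + 5·y_catalyst = 15.
→ y_feedstock = 1 and y_catalyst = 2.
Shadow price of catalyst = 2.

2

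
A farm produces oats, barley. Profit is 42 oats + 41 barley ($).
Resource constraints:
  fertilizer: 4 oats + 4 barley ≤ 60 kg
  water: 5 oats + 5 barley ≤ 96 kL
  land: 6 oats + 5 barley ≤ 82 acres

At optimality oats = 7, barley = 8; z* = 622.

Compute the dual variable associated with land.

Binding: fertilizer and land. Non-binding: water (21 unused).
By complementary slackness, y = 0 for the non-binding constraint.
From A_Bᵀ y = c: 4·y_fertilizer + 6·y_land = 42; 4·y_fertilizer + 5·y_land = 41.
→ y_fertilizer = 9 and y_land = 1.
Shadow price of land = 1.

1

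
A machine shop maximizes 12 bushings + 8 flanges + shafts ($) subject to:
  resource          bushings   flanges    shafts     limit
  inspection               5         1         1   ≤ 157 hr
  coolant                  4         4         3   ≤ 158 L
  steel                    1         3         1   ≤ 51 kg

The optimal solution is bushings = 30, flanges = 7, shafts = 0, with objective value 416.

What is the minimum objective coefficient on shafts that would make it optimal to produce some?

4

Binding: inspection and steel. Non-binding: coolant (10 unused).
Since coolant is not tight, its dual is 0.
Dual feasibility on the basic columns requires 5·y_inspection + 1·y_steel = 12, 1·y_inspection + 3·y_steel = 8.
→ y_inspection = 2 and y_steel = 2.
shafts enters the basis when its profit ≥ yᵀa₃ = 2·1 + 2·1 = 4.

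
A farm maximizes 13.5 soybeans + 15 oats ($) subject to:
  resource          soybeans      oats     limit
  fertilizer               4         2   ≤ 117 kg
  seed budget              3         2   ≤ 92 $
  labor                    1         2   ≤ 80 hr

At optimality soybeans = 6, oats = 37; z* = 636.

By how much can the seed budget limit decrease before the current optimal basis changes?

Binding constraints: seed budget, labor. The basis is B = [[3,2],[1,2]] with det 4.
Per unit decrease in seed budget, x* moves by d = (-0.5, 0.25).
The basis stays optimal until soybeans reaches 0; allowable decrease = 12 $.

12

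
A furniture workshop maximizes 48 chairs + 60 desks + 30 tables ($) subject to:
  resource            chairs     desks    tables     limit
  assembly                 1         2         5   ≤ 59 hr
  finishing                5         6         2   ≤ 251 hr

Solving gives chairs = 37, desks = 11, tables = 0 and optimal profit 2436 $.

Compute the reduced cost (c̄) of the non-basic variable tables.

Both assembly and finishing are binding at x*.
From A_Bᵀ y = c: 1·y_assembly + 5·y_finishing = 48; 2·y_assembly + 6·y_finishing = 60.
→ y_assembly = 3 and y_finishing = 9.
Reduced cost of tables: c₃ − yᵀa₃ = 30 − (3·5 + 9·2) = 30 − 33 = -3.

-3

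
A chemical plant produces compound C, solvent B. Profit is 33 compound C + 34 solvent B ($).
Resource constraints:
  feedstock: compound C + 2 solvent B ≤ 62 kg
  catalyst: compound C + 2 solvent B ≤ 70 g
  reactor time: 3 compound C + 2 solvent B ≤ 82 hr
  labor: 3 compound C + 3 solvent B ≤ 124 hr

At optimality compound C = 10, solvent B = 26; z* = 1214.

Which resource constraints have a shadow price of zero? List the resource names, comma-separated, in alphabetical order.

feedstock: 62/62 (binding)
catalyst: 62/70 (slack 8)
reactor time: 82/82 (binding)
labor: 108/124 (slack 16)
By complementary slackness, a constraint with positive slack has shadow price 0 → catalyst, labor.

catalyst, labor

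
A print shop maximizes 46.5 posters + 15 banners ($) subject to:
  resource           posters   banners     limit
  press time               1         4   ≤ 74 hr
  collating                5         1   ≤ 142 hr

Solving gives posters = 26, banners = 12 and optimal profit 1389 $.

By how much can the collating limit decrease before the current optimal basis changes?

123.5

Binding constraints: press time, collating. The basis is B = [[1,4],[5,1]] with det -19.
Per unit decrease in collating, x* moves by d = (-0.2105, 0.0526).
The basis stays optimal until posters reaches 0; allowable decrease = 123.5 hr.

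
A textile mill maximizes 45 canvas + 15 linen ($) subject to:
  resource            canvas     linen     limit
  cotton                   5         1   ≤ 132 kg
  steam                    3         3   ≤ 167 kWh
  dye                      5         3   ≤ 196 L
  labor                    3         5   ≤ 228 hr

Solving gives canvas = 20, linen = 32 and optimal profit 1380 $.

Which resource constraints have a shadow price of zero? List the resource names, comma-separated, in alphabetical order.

labor, steam

cotton: 132/132 (binding)
steam: 156/167 (slack 11)
dye: 196/196 (binding)
labor: 220/228 (slack 8)
By complementary slackness, a constraint with positive slack has shadow price 0 → labor, steam.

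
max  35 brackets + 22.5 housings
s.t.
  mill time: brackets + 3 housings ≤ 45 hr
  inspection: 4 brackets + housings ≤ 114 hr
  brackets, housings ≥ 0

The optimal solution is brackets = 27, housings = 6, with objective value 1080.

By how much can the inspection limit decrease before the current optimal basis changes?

Binding constraints: mill time, inspection. The basis is B = [[1,3],[4,1]] with det -11.
Per unit decrease in inspection, x* moves by d = (-0.2727, 0.0909).
The basis stays optimal until brackets reaches 0; allowable decrease = 99 hr.

99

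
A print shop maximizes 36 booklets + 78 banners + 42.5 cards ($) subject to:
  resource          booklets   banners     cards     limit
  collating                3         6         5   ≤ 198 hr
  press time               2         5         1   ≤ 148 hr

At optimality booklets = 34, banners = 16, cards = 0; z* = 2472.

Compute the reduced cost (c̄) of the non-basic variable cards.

At the optimum: collating uses 198 of 198 (binding); press time uses 148 of 148 (binding).
The binding rows give the dual system: 3·y_collating + 2·y_press time = 36 and 6·y_collating + 5·y_press time = 78.
Solving: y_collating = 8, y_press time = 6.
Reduced cost of cards: c₃ − yᵀa₃ = 42.5 − (8·5 + 6·1) = 42.5 − 46 = -3.5.

-3.5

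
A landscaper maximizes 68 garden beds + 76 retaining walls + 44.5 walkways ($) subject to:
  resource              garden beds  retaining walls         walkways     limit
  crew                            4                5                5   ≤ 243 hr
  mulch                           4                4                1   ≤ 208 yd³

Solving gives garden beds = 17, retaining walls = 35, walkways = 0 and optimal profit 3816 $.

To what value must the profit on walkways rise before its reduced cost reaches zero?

49

Check each constraint at x*: crew 243/243 (tight); mulch 208/208 (tight).
The binding rows give the dual system: 4·y_crew + 4·y_mulch = 68 and 5·y_crew + 4·y_mulch = 76.
→ y_crew = 8 and y_mulch = 9.
walkways enters the basis when its profit ≥ yᵀa₃ = 8·5 + 9·1 = 49.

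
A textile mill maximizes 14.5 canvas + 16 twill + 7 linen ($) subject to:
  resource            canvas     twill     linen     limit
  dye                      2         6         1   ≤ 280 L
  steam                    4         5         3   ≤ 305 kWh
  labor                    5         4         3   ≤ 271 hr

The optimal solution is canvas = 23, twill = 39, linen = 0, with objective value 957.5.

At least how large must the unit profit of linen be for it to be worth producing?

Binding: dye and labor. Non-binding: steam (18 unused).
Slack constraints have shadow price 0 (complementary slackness).
The binding rows give the dual system: 2·y_dye + 5·y_labor = 14.5 and 6·y_dye + 4·y_labor = 16.
Solving: y_dye = 1, y_labor = 2.5.
linen enters the basis when its profit ≥ yᵀa₃ = 1·1 + 2.5·3 = 8.5.

8.5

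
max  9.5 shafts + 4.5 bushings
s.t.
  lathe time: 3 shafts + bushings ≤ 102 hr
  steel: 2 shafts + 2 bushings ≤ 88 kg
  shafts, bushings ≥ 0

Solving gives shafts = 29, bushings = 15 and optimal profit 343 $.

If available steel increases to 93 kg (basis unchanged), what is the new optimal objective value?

348

At the optimum: lathe time uses 102 of 102 (binding); steel uses 88 of 88 (binding).
From A_Bᵀ y = c: 3·y_lathe time + 2·y_steel = 9.5; 1·y_lathe time + 2·y_steel = 4.5.
→ y_lathe time = 2.5 and y_steel = 1.
Δz = y_steel·Δb = 1 × (5) = 5, so new z* = 343 + 5 = 348.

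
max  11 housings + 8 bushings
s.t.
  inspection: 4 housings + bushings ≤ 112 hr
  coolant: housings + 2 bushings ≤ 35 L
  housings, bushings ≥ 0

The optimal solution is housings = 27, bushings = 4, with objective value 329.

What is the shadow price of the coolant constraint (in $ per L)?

Both inspection and coolant are binding at x*.
The binding rows give the dual system: 4·y_inspection + 1·y_coolant = 11 and 1·y_inspection + 2·y_coolant = 8.
Solving: y_inspection = 2, y_coolant = 3.
Shadow price of coolant = 3.

3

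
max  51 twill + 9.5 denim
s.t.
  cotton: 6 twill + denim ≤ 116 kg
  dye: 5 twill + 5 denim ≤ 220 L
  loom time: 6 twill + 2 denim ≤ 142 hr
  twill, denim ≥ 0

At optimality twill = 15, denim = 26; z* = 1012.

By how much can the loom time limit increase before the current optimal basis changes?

3.6

Binding constraints: cotton, loom time. The basis is B = [[6,1],[6,2]] with det 6.
Per unit increase in loom time, x* moves by d = (-0.1667, 1).
The basis stays optimal until dye becomes binding; allowable increase = 3.6 hr.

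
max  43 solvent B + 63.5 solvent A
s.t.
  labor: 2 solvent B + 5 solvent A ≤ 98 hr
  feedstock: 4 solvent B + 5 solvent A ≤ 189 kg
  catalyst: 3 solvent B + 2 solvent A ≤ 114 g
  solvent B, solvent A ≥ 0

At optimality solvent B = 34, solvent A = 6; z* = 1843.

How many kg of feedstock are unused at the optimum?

23

feedstock used = 4·34 + 5·6 = 166; slack = 189 − 166 = 23.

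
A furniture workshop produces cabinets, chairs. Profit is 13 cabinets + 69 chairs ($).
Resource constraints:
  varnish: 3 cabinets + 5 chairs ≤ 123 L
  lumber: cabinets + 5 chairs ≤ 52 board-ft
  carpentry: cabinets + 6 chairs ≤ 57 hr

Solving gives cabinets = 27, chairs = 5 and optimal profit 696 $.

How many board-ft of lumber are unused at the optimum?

lumber used = 1·27 + 5·5 = 52; slack = 52 − 52 = 0.

0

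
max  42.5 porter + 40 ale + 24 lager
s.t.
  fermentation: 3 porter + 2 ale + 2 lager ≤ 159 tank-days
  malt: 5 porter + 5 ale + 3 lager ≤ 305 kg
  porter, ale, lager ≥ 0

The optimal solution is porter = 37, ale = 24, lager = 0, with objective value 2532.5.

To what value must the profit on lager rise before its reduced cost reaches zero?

Check each constraint at x*: fermentation 159/159 (tight); malt 305/305 (tight).
Dual feasibility on the basic columns requires 3·y_fermentation + 5·y_malt = 42.5, 2·y_fermentation + 5·y_malt = 40.
→ y_fermentation = 2.5 and y_malt = 7.
lager enters the basis when its profit ≥ yᵀa₃ = 2.5·2 + 7·3 = 26.

26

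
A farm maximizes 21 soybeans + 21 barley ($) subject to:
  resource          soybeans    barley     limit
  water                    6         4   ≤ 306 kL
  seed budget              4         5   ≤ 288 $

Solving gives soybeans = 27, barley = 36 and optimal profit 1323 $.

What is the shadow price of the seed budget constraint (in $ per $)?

3

Check each constraint at x*: water 306/306 (tight); seed budget 288/288 (tight).
Dual feasibility on the basic columns requires 6·y_water + 4·y_seed budget = 21, 4·y_water + 5·y_seed budget = 21.
→ y_water = 1.5 and y_seed budget = 3.
Shadow price of seed budget = 3.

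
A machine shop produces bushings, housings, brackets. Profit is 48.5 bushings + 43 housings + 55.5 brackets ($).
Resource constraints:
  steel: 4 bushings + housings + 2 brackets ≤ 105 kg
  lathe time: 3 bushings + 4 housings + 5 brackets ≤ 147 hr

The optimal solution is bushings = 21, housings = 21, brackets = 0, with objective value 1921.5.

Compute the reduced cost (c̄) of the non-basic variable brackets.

Check each constraint at x*: steel 105/105 (tight); lathe time 147/147 (tight).
The binding rows give the dual system: 4·y_steel + 3·y_lathe time = 48.5 and 1·y_steel + 4·y_lathe time = 43.
→ y_steel = 5 and y_lathe time = 9.5.
Reduced cost of brackets: c₃ − yᵀa₃ = 55.5 − (5·2 + 9.5·5) = 55.5 − 57.5 = -2.

-2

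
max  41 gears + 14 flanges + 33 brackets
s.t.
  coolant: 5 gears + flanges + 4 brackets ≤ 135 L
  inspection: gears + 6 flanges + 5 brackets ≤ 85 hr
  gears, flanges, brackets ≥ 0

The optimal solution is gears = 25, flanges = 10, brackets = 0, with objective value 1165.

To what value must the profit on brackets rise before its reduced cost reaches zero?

At the optimum: coolant uses 135 of 135 (binding); inspection uses 85 of 85 (binding).
Dual feasibility on the basic columns requires 5·y_coolant + 1·y_inspection = 41, 1·y_coolant + 6·y_inspection = 14.
→ y_coolant = 8 and y_inspection = 1.
brackets enters the basis when its profit ≥ yᵀa₃ = 8·4 + 1·5 = 37.

37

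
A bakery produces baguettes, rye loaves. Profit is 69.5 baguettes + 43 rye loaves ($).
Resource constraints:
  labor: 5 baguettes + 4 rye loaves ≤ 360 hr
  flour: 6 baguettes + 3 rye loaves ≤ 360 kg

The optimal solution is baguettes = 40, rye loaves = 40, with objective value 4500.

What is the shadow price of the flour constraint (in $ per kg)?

Check each constraint at x*: labor 360/360 (tight); flour 360/360 (tight).
Dual feasibility on the basic columns requires 5·y_labor + 6·y_flour = 69.5, 4·y_labor + 3·y_flour = 43.
This yields shadow prices y_labor = 5.5, y_flour = 7.
Shadow price of flour = 7.

7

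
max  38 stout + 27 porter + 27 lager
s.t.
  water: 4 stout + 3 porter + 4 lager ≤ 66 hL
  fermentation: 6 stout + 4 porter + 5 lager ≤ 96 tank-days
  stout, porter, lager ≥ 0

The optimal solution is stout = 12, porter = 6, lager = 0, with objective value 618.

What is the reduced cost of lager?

-8

Check each constraint at x*: water 66/66 (tight); fermentation 96/96 (tight).
From A_Bᵀ y = c: 4·y_water + 6·y_fermentation = 38; 3·y_water + 4·y_fermentation = 27.
Solving: y_water = 5, y_fermentation = 3.
Reduced cost of lager: c₃ − yᵀa₃ = 27 − (5·4 + 3·5) = 27 − 35 = -8.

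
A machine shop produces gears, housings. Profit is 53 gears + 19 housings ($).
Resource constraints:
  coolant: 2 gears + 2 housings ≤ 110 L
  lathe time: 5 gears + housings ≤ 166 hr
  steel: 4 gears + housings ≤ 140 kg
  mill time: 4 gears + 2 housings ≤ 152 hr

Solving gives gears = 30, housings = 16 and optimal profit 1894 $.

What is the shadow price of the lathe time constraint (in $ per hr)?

Check each constraint at x*: coolant 92/110 (slack 18); lathe time 166/166 (tight); steel 136/140 (slack 4); mill time 152/152 (tight).
Since coolant, steel are not tight, their duals are 0.
Dual feasibility on the basic columns requires 5·y_lathe time + 4·y_mill time = 53, 1·y_lathe time + 2·y_mill time = 19.
This yields shadow prices y_lathe time = 5, y_mill time = 7.
Shadow price of lathe time = 5.

5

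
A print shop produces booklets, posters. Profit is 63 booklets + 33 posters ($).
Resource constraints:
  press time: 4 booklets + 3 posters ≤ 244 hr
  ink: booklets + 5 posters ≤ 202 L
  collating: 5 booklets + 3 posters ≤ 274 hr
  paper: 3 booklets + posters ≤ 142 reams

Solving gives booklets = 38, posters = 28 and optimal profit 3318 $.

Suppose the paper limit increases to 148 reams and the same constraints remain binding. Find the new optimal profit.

Check each constraint at x*: press time 236/244 (slack 8); ink 178/202 (slack 24); collating 274/274 (tight); paper 142/142 (tight).
By complementary slackness, y = 0 for the non-binding constraints.
Dual feasibility on the basic columns requires 5·y_collating + 3·y_paper = 63, 3·y_collating + 1·y_paper = 33.
This yields shadow prices y_collating = 9, y_paper = 6.
Δz = y_paper·Δb = 6 × (6) = 36, so new z* = 3318 + 36 = 3354.

3354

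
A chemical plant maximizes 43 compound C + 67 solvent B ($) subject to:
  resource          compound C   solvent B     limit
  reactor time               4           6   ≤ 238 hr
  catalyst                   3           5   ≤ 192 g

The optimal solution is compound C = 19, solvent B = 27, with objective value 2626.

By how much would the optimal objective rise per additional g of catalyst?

Check each constraint at x*: reactor time 238/238 (tight); catalyst 192/192 (tight).
The binding rows give the dual system: 4·y_reactor time + 3·y_catalyst = 43 and 6·y_reactor time + 5·y_catalyst = 67.
This yields shadow prices y_reactor time = 7, y_catalyst = 5.
Shadow price of catalyst = 5.

5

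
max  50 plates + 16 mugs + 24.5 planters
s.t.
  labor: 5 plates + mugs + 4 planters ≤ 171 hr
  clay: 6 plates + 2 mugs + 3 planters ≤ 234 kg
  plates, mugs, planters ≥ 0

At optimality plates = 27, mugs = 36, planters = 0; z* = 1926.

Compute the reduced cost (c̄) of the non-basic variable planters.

-2

Both labor and clay are binding at x*.
From A_Bᵀ y = c: 5·y_labor + 6·y_clay = 50; 1·y_labor + 2·y_clay = 16.
→ y_labor = 1 and y_clay = 7.5.
Reduced cost of planters: c₃ − yᵀa₃ = 24.5 − (1·4 + 7.5·3) = 24.5 − 26.5 = -2.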